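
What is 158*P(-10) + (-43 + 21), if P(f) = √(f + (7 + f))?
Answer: -22 + 158*I*√13 ≈ -22.0 + 569.68*I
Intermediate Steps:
P(f) = √(7 + 2*f)
158*P(-10) + (-43 + 21) = 158*√(7 + 2*(-10)) + (-43 + 21) = 158*√(7 - 20) - 22 = 158*√(-13) - 22 = 158*(I*√13) - 22 = 158*I*√13 - 22 = -22 + 158*I*√13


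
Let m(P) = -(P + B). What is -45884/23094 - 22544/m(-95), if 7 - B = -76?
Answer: -21715906/11547 ≈ -1880.7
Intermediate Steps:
B = 83 (B = 7 - 1*(-76) = 7 + 76 = 83)
m(P) = -83 - P (m(P) = -(P + 83) = -(83 + P) = -83 - P)
-45884/23094 - 22544/m(-95) = -45884/23094 - 22544/(-83 - 1*(-95)) = -45884*1/23094 - 22544/(-83 + 95) = -22942/11547 - 22544/12 = -22942/11547 - 22544*1/12 = -22942/11547 - 5636/3 = -21715906/11547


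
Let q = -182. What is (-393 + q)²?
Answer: 330625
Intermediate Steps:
(-393 + q)² = (-393 - 182)² = (-575)² = 330625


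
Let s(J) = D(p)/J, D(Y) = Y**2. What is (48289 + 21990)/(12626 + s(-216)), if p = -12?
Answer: 210837/37876 ≈ 5.5665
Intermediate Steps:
s(J) = 144/J (s(J) = (-12)**2/J = 144/J)
(48289 + 21990)/(12626 + s(-216)) = (48289 + 21990)/(12626 + 144/(-216)) = 70279/(12626 + 144*(-1/216)) = 70279/(12626 - 2/3) = 70279/(37876/3) = 70279*(3/37876) = 210837/37876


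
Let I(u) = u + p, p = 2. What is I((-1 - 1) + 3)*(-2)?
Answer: -6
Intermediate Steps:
I(u) = 2 + u (I(u) = u + 2 = 2 + u)
I((-1 - 1) + 3)*(-2) = (2 + ((-1 - 1) + 3))*(-2) = (2 + (-2 + 3))*(-2) = (2 + 1)*(-2) = 3*(-2) = -6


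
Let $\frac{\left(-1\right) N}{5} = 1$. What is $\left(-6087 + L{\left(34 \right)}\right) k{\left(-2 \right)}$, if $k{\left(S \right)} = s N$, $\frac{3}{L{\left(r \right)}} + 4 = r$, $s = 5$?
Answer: $\frac{304345}{2} \approx 1.5217 \cdot 10^{5}$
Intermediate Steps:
$N = -5$ ($N = \left(-5\right) 1 = -5$)
$L{\left(r \right)} = \frac{3}{-4 + r}$
$k{\left(S \right)} = -25$ ($k{\left(S \right)} = 5 \left(-5\right) = -25$)
$\left(-6087 + L{\left(34 \right)}\right) k{\left(-2 \right)} = \left(-6087 + \frac{3}{-4 + 34}\right) \left(-25\right) = \left(-6087 + \frac{3}{30}\right) \left(-25\right) = \left(-6087 + 3 \cdot \frac{1}{30}\right) \left(-25\right) = \left(-6087 + \frac{1}{10}\right) \left(-25\right) = \left(- \frac{60869}{10}\right) \left(-25\right) = \frac{304345}{2}$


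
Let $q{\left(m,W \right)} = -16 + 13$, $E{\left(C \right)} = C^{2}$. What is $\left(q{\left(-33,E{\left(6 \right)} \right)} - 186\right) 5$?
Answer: $-945$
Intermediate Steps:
$q{\left(m,W \right)} = -3$
$\left(q{\left(-33,E{\left(6 \right)} \right)} - 186\right) 5 = \left(-3 - 186\right) 5 = \left(-189\right) 5 = -945$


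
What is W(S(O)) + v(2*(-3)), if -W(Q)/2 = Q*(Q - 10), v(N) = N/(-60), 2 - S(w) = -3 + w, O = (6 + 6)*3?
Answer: -25419/10 ≈ -2541.9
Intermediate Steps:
O = 36 (O = 12*3 = 36)
S(w) = 5 - w (S(w) = 2 - (-3 + w) = 2 + (3 - w) = 5 - w)
v(N) = -N/60 (v(N) = N*(-1/60) = -N/60)
W(Q) = -2*Q*(-10 + Q) (W(Q) = -2*Q*(Q - 10) = -2*Q*(-10 + Q))
W(S(O)) + v(2*(-3)) = 2*(5 - 1*36)*(10 - (5 - 1*36)) - (-3)/30 = 2*(5 - 36)*(10 - (5 - 36)) - 1/60*(-6) = 2*(-31)*(10 - 1*(-31)) + ⅒ = 2*(-31)*(10 + 31) + ⅒ = 2*(-31)*41 + ⅒ = -2542 + ⅒ = -25419/10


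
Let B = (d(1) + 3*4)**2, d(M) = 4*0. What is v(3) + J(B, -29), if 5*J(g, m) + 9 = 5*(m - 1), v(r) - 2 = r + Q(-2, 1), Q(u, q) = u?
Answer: -144/5 ≈ -28.800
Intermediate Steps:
d(M) = 0
v(r) = r (v(r) = 2 + (r - 2) = 2 + (-2 + r) = r)
B = 144 (B = (0 + 3*4)**2 = (0 + 12)**2 = 12**2 = 144)
J(g, m) = -14/5 + m (J(g, m) = -9/5 + (5*(m - 1))/5 = -9/5 + (5*(-1 + m))/5 = -9/5 + (-5 + 5*m)/5 = -9/5 + (-1 + m) = -14/5 + m)
v(3) + J(B, -29) = 3 + (-14/5 - 29) = 3 - 159/5 = -144/5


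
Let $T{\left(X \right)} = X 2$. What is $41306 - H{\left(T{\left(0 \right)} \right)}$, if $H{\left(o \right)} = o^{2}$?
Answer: $41306$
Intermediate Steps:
$T{\left(X \right)} = 2 X$
$41306 - H{\left(T{\left(0 \right)} \right)} = 41306 - \left(2 \cdot 0\right)^{2} = 41306 - 0^{2} = 41306 - 0 = 41306 + 0 = 41306$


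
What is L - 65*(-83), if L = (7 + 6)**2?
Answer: 5564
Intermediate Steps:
L = 169 (L = 13**2 = 169)
L - 65*(-83) = 169 - 65*(-83) = 169 + 5395 = 5564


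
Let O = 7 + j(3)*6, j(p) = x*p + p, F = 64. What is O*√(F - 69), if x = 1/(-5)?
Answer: 107*I*√5/5 ≈ 47.852*I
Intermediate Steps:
x = -⅕ ≈ -0.20000
j(p) = 4*p/5 (j(p) = -p/5 + p = 4*p/5)
O = 107/5 (O = 7 + ((⅘)*3)*6 = 7 + (12/5)*6 = 7 + 72/5 = 107/5 ≈ 21.400)
O*√(F - 69) = 107*√(64 - 69)/5 = 107*√(-5)/5 = 107*(I*√5)/5 = 107*I*√5/5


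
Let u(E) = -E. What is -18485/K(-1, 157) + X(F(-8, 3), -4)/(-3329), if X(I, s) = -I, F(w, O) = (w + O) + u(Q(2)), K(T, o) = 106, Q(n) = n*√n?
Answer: -61537095/352874 - 2*√2/3329 ≈ -174.39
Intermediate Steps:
Q(n) = n^(3/2)
F(w, O) = O + w - 2*√2 (F(w, O) = (w + O) - 2^(3/2) = (O + w) - 2*√2 = O + w - 2*√2)
-18485/K(-1, 157) + X(F(-8, 3), -4)/(-3329) = -18485/106 - (3 - 8 - 2*√2)/(-3329) = -18485*1/106 - (-5 - 2*√2)*(-1/3329) = -18485/106 + (5 + 2*√2)*(-1/3329) = -18485/106 + (-5/3329 - 2*√2/3329) = -61537095/352874 - 2*√2/3329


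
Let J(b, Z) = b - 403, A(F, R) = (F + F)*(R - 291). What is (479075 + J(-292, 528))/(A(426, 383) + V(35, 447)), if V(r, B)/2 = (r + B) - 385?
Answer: 239190/39289 ≈ 6.0880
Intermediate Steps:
A(F, R) = 2*F*(-291 + R) (A(F, R) = (2*F)*(-291 + R) = 2*F*(-291 + R))
V(r, B) = -770 + 2*B + 2*r (V(r, B) = 2*((r + B) - 385) = 2*((B + r) - 385) = 2*(-385 + B + r) = -770 + 2*B + 2*r)
J(b, Z) = -403 + b
(479075 + J(-292, 528))/(A(426, 383) + V(35, 447)) = (479075 + (-403 - 292))/(2*426*(-291 + 383) + (-770 + 2*447 + 2*35)) = (479075 - 695)/(2*426*92 + (-770 + 894 + 70)) = 478380/(78384 + 194) = 478380/78578 = 478380*(1/78578) = 239190/39289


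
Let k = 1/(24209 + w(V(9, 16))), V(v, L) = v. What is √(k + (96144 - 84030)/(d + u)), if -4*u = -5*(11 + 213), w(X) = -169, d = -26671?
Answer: I*√5131808993068310/105739940 ≈ 0.67748*I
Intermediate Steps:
u = 280 (u = -(-5)*(11 + 213)/4 = -(-5)*224/4 = -¼*(-1120) = 280)
k = 1/24040 (k = 1/(24209 - 169) = 1/24040 ≈ 4.1597e-5)
√(k + (96144 - 84030)/(d + u)) = √(1/24040 + (96144 - 84030)/(-26671 + 280)) = √(1/24040 + 12114/(-26391)) = √(1/24040 + 12114*(-1/26391)) = √(1/24040 - 4038/8797) = √(-97064723/211479880) = I*√5131808993068310/105739940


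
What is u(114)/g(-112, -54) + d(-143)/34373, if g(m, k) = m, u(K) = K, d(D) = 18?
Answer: -1958253/1924888 ≈ -1.0173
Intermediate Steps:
u(114)/g(-112, -54) + d(-143)/34373 = 114/(-112) + 18/34373 = 114*(-1/112) + 18*(1/34373) = -57/56 + 18/34373 = -1958253/1924888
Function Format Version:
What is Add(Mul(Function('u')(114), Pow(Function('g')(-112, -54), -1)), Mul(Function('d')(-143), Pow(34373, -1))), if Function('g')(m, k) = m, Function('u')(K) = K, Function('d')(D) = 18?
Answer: Rational(-1958253, 1924888) ≈ -1.0173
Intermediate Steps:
Add(Mul(Function('u')(114), Pow(Function('g')(-112, -54), -1)), Mul(Function('d')(-143), Pow(34373, -1))) = Add(Mul(114, Pow(-112, -1)), Mul(18, Pow(34373, -1))) = Add(Mul(114, Rational(-1, 112)), Mul(18, Rational(1, 34373))) = Add(Rational(-57, 56), Rational(18, 34373)) = Rational(-1958253, 1924888)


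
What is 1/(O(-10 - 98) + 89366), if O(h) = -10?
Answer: 1/89356 ≈ 1.1191e-5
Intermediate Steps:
1/(O(-10 - 98) + 89366) = 1/(-10 + 89366) = 1/89356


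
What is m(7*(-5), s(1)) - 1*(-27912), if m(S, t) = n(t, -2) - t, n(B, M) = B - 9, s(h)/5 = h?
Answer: 27903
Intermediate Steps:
s(h) = 5*h
n(B, M) = -9 + B
m(S, t) = -9 (m(S, t) = (-9 + t) - t = -9)
m(7*(-5), s(1)) - 1*(-27912) = -9 - 1*(-27912) = -9 + 27912 = 27903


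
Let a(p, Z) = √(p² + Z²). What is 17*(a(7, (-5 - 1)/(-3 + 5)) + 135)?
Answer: 2295 + 17*√58 ≈ 2424.5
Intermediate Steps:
a(p, Z) = √(Z² + p²)
17*(a(7, (-5 - 1)/(-3 + 5)) + 135) = 17*(√(((-5 - 1)/(-3 + 5))² + 7²) + 135) = 17*(√((-6/2)² + 49) + 135) = 17*(√((-6*½)² + 49) + 135) = 17*(√((-3)² + 49) + 135) = 17*(√(9 + 49) + 135) = 17*(√58 + 135) = 17*(135 + √58) = 2295 + 17*√58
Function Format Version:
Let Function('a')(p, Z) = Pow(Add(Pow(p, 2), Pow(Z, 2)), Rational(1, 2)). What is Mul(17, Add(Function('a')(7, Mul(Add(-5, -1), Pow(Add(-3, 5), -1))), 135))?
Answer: Add(2295, Mul(17, Pow(58, Rational(1, 2)))) ≈ 2424.5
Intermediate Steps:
Function('a')(p, Z) = Pow(Add(Pow(Z, 2), Pow(p, 2)), Rational(1, 2))
Mul(17, Add(Function('a')(7, Mul(Add(-5, -1), Pow(Add(-3, 5), -1))), 135)) = Mul(17, Add(Pow(Add(Pow(Mul(Add(-5, -1), Pow(Add(-3, 5), -1)), 2), Pow(7, 2)), Rational(1, 2)), 135)) = Mul(17, Add(Pow(Add(Pow(Mul(-6, Pow(2, -1)), 2), 49), Rational(1, 2)), 135)) = Mul(17, Add(Pow(Add(Pow(Mul(-6, Rational(1, 2)), 2), 49), Rational(1, 2)), 135)) = Mul(17, Add(Pow(Add(Pow(-3, 2), 49), Rational(1, 2)), 135)) = Mul(17, Add(Pow(Add(9, 49), Rational(1, 2)), 135)) = Mul(17, Add(Pow(58, Rational(1, 2)), 135)) = Mul(17, Add(135, Pow(58, Rational(1, 2)))) = Add(2295, Mul(17, Pow(58, Rational(1, 2))))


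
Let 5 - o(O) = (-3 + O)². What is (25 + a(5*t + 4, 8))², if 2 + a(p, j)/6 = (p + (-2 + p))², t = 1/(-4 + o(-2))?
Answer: 23049601/576 ≈ 40017.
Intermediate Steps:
o(O) = 5 - (-3 + O)²
t = -1/24 (t = 1/(-4 + (5 - (-3 - 2)²)) = 1/(-4 + (5 - 1*(-5)²)) = 1/(-4 + (5 - 1*25)) = 1/(-4 + (5 - 25)) = 1/(-4 - 20) = 1/(-24) = -1/24 ≈ -0.041667)
a(p, j) = -12 + 6*(-2 + 2*p)² (a(p, j) = -12 + 6*(p + (-2 + p))² = -12 + 6*(-2 + 2*p)²)
(25 + a(5*t + 4, 8))² = (25 + (-12 + 24*(-1 + (5*(-1/24) + 4))²))² = (25 + (-12 + 24*(-1 + (-5/24 + 4))²))² = (25 + (-12 + 24*(-1 + 91/24)²))² = (25 + (-12 + 24*(67/24)²))² = (25 + (-12 + 24*(4489/576)))² = (25 + (-12 + 4489/24))² = (25 + 4201/24)² = (4801/24)² = 23049601/576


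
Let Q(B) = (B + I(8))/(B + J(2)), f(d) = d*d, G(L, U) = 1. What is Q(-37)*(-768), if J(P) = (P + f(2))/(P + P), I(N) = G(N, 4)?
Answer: -55296/71 ≈ -778.82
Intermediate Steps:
I(N) = 1
f(d) = d²
J(P) = (4 + P)/(2*P) (J(P) = (P + 2²)/(P + P) = (P + 4)/((2*P)) = (4 + P)*(1/(2*P)) = (4 + P)/(2*P))
Q(B) = (1 + B)/(3/2 + B) (Q(B) = (B + 1)/(B + (½)*(4 + 2)/2) = (1 + B)/(B + (½)*(½)*6) = (1 + B)/(B + 3/2) = (1 + B)/(3/2 + B))
Q(-37)*(-768) = (2*(1 - 37)/(3 + 2*(-37)))*(-768) = (2*(-36)/(3 - 74))*(-768) = (2*(-36)/(-71))*(-768) = (2*(-1/71)*(-36))*(-768) = (72/71)*(-768) = -55296/71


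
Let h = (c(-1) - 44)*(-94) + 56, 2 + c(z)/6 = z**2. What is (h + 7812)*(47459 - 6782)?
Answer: 511228536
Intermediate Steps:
c(z) = -12 + 6*z**2
h = 4756 (h = ((-12 + 6*(-1)**2) - 44)*(-94) + 56 = ((-12 + 6*1) - 44)*(-94) + 56 = ((-12 + 6) - 44)*(-94) + 56 = (-6 - 44)*(-94) + 56 = -50*(-94) + 56 = 4700 + 56 = 4756)
(h + 7812)*(47459 - 6782) = (4756 + 7812)*(47459 - 6782) = 12568*40677 = 511228536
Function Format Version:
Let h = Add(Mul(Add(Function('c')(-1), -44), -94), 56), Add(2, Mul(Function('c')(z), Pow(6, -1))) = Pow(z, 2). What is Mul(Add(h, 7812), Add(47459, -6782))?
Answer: 511228536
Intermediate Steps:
Function('c')(z) = Add(-12, Mul(6, Pow(z, 2)))
h = 4756 (h = Add(Mul(Add(Add(-12, Mul(6, Pow(-1, 2))), -44), -94), 56) = Add(Mul(Add(Add(-12, Mul(6, 1)), -44), -94), 56) = Add(Mul(Add(Add(-12, 6), -44), -94), 56) = Add(Mul(Add(-6, -44), -94), 56) = Add(Mul(-50, -94), 56) = Add(4700, 56) = 4756)
Mul(Add(h, 7812), Add(47459, -6782)) = Mul(Add(4756, 7812), Add(47459, -6782)) = Mul(12568, 40677) = 511228536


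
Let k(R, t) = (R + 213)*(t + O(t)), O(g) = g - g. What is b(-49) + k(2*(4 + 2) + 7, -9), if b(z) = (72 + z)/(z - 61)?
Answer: -229703/110 ≈ -2088.2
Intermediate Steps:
O(g) = 0
k(R, t) = t*(213 + R) (k(R, t) = (R + 213)*(t + 0) = (213 + R)*t = t*(213 + R))
b(z) = (72 + z)/(-61 + z)
b(-49) + k(2*(4 + 2) + 7, -9) = (72 - 49)/(-61 - 49) - 9*(213 + (2*(4 + 2) + 7)) = 23/(-110) - 9*(213 + (2*6 + 7)) = -1/110*23 - 9*(213 + (12 + 7)) = -23/110 - 9*(213 + 19) = -23/110 - 9*232 = -23/110 - 2088 = -229703/110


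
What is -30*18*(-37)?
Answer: 19980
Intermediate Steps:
-30*18*(-37) = -540*(-37) = 19980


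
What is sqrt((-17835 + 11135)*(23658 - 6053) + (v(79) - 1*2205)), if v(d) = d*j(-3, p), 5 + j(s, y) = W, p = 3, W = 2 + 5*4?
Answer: I*sqrt(117954362) ≈ 10861.0*I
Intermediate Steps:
W = 22 (W = 2 + 20 = 22)
j(s, y) = 17 (j(s, y) = -5 + 22 = 17)
v(d) = 17*d (v(d) = d*17 = 17*d)
sqrt((-17835 + 11135)*(23658 - 6053) + (v(79) - 1*2205)) = sqrt((-17835 + 11135)*(23658 - 6053) + (17*79 - 1*2205)) = sqrt(-6700*17605 + (1343 - 2205)) = sqrt(-117953500 - 862) = sqrt(-117954362) = I*sqrt(117954362)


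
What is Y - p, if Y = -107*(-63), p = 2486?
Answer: 4255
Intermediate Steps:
Y = 6741
Y - p = 6741 - 1*2486 = 6741 - 2486 = 4255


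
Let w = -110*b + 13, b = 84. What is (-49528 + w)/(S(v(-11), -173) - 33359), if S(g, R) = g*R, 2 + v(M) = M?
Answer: 3917/2074 ≈ 1.8886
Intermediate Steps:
v(M) = -2 + M
S(g, R) = R*g
w = -9227 (w = -110*84 + 13 = -9240 + 13 = -9227)
(-49528 + w)/(S(v(-11), -173) - 33359) = (-49528 - 9227)/(-173*(-2 - 11) - 33359) = -58755/(-173*(-13) - 33359) = -58755/(2249 - 33359) = -58755/(-31110) = -58755*(-1/31110) = 3917/2074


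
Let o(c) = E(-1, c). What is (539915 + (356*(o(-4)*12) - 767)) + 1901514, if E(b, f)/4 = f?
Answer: 2372310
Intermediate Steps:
E(b, f) = 4*f
o(c) = 4*c
(539915 + (356*(o(-4)*12) - 767)) + 1901514 = (539915 + (356*((4*(-4))*12) - 767)) + 1901514 = (539915 + (356*(-16*12) - 767)) + 1901514 = (539915 + (356*(-192) - 767)) + 1901514 = (539915 + (-68352 - 767)) + 1901514 = (539915 - 69119) + 1901514 = 470796 + 1901514 = 2372310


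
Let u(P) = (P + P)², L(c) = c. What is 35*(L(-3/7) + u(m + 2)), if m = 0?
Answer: 545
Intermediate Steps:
u(P) = 4*P² (u(P) = (2*P)² = 4*P²)
35*(L(-3/7) + u(m + 2)) = 35*(-3/7 + 4*(0 + 2)²) = 35*(-3*⅐ + 4*2²) = 35*(-3/7 + 4*4) = 35*(-3/7 + 16) = 35*(109/7) = 545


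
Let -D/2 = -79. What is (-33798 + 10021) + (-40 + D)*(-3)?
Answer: -24131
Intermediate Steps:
D = 158 (D = -2*(-79) = 158)
(-33798 + 10021) + (-40 + D)*(-3) = (-33798 + 10021) + (-40 + 158)*(-3) = -23777 + 118*(-3) = -23777 - 354 = -24131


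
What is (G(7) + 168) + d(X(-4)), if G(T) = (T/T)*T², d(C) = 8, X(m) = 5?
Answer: 225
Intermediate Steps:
G(T) = T² (G(T) = 1*T² = T²)
(G(7) + 168) + d(X(-4)) = (7² + 168) + 8 = (49 + 168) + 8 = 217 + 8 = 225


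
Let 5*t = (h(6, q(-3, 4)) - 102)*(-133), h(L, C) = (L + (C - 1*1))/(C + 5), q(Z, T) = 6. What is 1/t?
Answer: 5/13433 ≈ 0.00037222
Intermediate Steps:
h(L, C) = (-1 + C + L)/(5 + C) (h(L, C) = (L + (C - 1))/(5 + C) = (L + (-1 + C))/(5 + C) = (-1 + C + L)/(5 + C))
t = 13433/5 (t = (((-1 + 6 + 6)/(5 + 6) - 102)*(-133))/5 = ((11/11 - 102)*(-133))/5 = (((1/11)*11 - 102)*(-133))/5 = ((1 - 102)*(-133))/5 = (-101*(-133))/5 = (1/5)*13433 = 13433/5 ≈ 2686.6)
1/t = 1/(13433/5) = 5/13433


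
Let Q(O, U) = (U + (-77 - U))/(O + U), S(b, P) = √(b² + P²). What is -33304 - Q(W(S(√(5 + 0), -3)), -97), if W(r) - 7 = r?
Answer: -134651537/4043 - 77*√14/8086 ≈ -33305.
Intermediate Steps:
S(b, P) = √(P² + b²)
W(r) = 7 + r
Q(O, U) = -77/(O + U)
-33304 - Q(W(S(√(5 + 0), -3)), -97) = -33304 - (-77)/((7 + √((-3)² + (√(5 + 0))²)) - 97) = -33304 - (-77)/((7 + √(9 + (√5)²)) - 97) = -33304 - (-77)/((7 + √(9 + 5)) - 97) = -33304 - (-77)/((7 + √14) - 97) = -33304 - (-77)/(-90 + √14) = -33304 + 77/(-90 + √14)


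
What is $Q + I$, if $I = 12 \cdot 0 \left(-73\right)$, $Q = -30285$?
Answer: $-30285$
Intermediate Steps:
$I = 0$ ($I = 0 \left(-73\right) = 0$)
$Q + I = -30285 + 0 = -30285$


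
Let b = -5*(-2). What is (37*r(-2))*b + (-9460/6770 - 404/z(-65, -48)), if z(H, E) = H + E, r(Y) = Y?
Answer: -56444130/76501 ≈ -737.82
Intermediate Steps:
z(H, E) = E + H
b = 10
(37*r(-2))*b + (-9460/6770 - 404/z(-65, -48)) = (37*(-2))*10 + (-9460/6770 - 404/(-48 - 65)) = -74*10 + (-9460*1/6770 - 404/(-113)) = -740 + (-946/677 - 404*(-1/113)) = -740 + (-946/677 + 404/113) = -740 + 166610/76501 = -56444130/76501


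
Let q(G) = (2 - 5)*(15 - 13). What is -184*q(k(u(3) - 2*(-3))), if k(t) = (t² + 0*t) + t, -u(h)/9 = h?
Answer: 1104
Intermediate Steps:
u(h) = -9*h
k(t) = t + t² (k(t) = (t² + 0) + t = t² + t = t + t²)
q(G) = -6 (q(G) = -3*2 = -6)
-184*q(k(u(3) - 2*(-3))) = -184*(-6) = 1104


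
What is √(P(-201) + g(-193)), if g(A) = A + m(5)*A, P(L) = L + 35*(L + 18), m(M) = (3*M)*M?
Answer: I*√21274 ≈ 145.86*I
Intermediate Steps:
m(M) = 3*M²
P(L) = 630 + 36*L (P(L) = L + 35*(18 + L) = L + (630 + 35*L) = 630 + 36*L)
g(A) = 76*A (g(A) = A + (3*5²)*A = A + (3*25)*A = A + 75*A = 76*A)
√(P(-201) + g(-193)) = √((630 + 36*(-201)) + 76*(-193)) = √((630 - 7236) - 14668) = √(-6606 - 14668) = √(-21274) = I*√21274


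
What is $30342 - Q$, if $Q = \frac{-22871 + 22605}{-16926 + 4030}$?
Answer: $\frac{195645083}{6448} \approx 30342.0$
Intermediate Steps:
$Q = \frac{133}{6448}$ ($Q = - \frac{266}{-12896} = \left(-266\right) \left(- \frac{1}{12896}\right) = \frac{133}{6448} \approx 0.020627$)
$30342 - Q = 30342 - \frac{133}{6448} = \frac{195645083}{6448}$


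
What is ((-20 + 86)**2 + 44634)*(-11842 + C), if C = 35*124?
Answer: -367522980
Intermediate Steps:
C = 4340
((-20 + 86)**2 + 44634)*(-11842 + C) = ((-20 + 86)**2 + 44634)*(-11842 + 4340) = (66**2 + 44634)*(-7502) = (4356 + 44634)*(-7502) = 48990*(-7502) = -367522980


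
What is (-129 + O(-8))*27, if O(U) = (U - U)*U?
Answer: -3483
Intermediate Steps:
O(U) = 0 (O(U) = 0*U = 0)
(-129 + O(-8))*27 = (-129 + 0)*27 = -129*27 = -3483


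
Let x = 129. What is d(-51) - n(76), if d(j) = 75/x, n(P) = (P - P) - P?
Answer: 3293/43 ≈ 76.581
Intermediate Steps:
n(P) = -P (n(P) = 0 - P = -P)
d(j) = 25/43 (d(j) = 75/129 = 75*(1/129) = 25/43)
d(-51) - n(76) = 25/43 - (-1)*76 = 25/43 - 1*(-76) = 25/43 + 76 = 3293/43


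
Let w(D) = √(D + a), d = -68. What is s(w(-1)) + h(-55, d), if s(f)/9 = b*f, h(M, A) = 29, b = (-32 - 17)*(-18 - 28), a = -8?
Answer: 29 + 60858*I ≈ 29.0 + 60858.0*I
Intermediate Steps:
b = 2254 (b = -49*(-46) = 2254)
w(D) = √(-8 + D) (w(D) = √(D - 8) = √(-8 + D))
s(f) = 20286*f (s(f) = 9*(2254*f) = 20286*f)
s(w(-1)) + h(-55, d) = 20286*√(-8 - 1) + 29 = 20286*√(-9) + 29 = 20286*(3*I) + 29 = 60858*I + 29 = 29 + 60858*I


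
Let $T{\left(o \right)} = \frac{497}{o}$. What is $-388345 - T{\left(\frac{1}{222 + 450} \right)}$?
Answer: $-722329$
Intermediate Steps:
$-388345 - T{\left(\frac{1}{222 + 450} \right)} = -388345 - \frac{497}{\frac{1}{222 + 450}} = -388345 - \frac{497}{\frac{1}{672}} = -388345 - 497 \frac{1}{\frac{1}{672}} = -388345 - 497 \cdot 672 = -388345 - 333984 = -722329$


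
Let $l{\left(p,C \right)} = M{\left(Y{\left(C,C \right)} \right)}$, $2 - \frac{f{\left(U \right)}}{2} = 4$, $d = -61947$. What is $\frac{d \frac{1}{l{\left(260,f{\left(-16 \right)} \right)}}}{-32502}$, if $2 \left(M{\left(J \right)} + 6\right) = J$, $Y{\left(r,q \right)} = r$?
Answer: $- \frac{20649}{86672} \approx -0.23824$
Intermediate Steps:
$f{\left(U \right)} = -4$ ($f{\left(U \right)} = 4 - 8 = -4$)
$M{\left(J \right)} = -6 + \frac{J}{2}$
$l{\left(p,C \right)} = -6 + \frac{C}{2}$
$\frac{d \frac{1}{l{\left(260,f{\left(-16 \right)} \right)}}}{-32502} = \frac{\left(-61947\right) \frac{1}{-6 + \frac{1}{2} \left(-4\right)}}{-32502} = - \frac{61947}{-6 - 2} \left(- \frac{1}{32502}\right) = - \frac{61947}{-8} \left(- \frac{1}{32502}\right) = \left(-61947\right) \left(- \frac{1}{8}\right) \left(- \frac{1}{32502}\right) = \frac{61947}{8} \left(- \frac{1}{32502}\right) = - \frac{20649}{86672}$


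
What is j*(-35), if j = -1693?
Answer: 59255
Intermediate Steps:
j*(-35) = -1693*(-35) = 59255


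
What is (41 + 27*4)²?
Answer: 22201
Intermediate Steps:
(41 + 27*4)² = (41 + 108)² = 149² = 22201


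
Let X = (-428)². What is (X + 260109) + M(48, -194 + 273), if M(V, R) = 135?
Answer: 443428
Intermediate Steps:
X = 183184
(X + 260109) + M(48, -194 + 273) = (183184 + 260109) + 135 = 443293 + 135 = 443428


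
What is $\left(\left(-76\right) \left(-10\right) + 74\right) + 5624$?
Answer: $6458$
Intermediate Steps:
$\left(\left(-76\right) \left(-10\right) + 74\right) + 5624 = \left(760 + 74\right) + 5624 = 834 + 5624 = 6458$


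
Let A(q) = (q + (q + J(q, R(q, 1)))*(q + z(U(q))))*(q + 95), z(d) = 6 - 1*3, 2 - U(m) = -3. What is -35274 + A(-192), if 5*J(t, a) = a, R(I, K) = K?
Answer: -17664597/5 ≈ -3.5329e+6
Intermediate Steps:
U(m) = 5 (U(m) = 2 - 1*(-3) = 2 + 3 = 5)
J(t, a) = a/5
z(d) = 3 (z(d) = 6 - 3 = 3)
A(q) = (95 + q)*(q + (3 + q)*(⅕ + q)) (A(q) = (q + (q + (⅕)*1)*(q + 3))*(q + 95) = (q + (q + ⅕)*(3 + q))*(95 + q) = (q + (⅕ + q)*(3 + q))*(95 + q) = (q + (3 + q)*(⅕ + q))*(95 + q) = (95 + q)*(q + (3 + q)*(⅕ + q)))
-35274 + A(-192) = -35274 + (57 + (-192)³ + (496/5)*(-192)² + (1998/5)*(-192)) = -35274 + (57 - 7077888 + (496/5)*36864 - 383616/5) = -35274 + (57 - 7077888 + 18284544/5 - 383616/5) = -35274 - 17488227/5 = -17664597/5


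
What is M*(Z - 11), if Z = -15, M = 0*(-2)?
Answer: 0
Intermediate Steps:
M = 0
M*(Z - 11) = 0*(-15 - 11) = 0*(-26) = 0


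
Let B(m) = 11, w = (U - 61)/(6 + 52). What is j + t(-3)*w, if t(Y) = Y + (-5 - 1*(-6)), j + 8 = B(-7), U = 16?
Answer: 132/29 ≈ 4.5517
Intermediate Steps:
w = -45/58 (w = (16 - 61)/(6 + 52) = -45/58 ≈ -0.77586)
j = 3 (j = -8 + 11 = 3)
t(Y) = 1 + Y (t(Y) = Y + (-5 + 6) = Y + 1 = 1 + Y)
j + t(-3)*w = 3 + (1 - 3)*(-45/58) = 3 - 2*(-45/58) = 3 + 45/29 = 132/29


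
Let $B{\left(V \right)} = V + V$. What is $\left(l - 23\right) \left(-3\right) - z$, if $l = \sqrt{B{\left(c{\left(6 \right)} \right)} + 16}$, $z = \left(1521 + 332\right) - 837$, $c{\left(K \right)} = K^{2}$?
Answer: $-947 - 6 \sqrt{22} \approx -975.14$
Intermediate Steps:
$B{\left(V \right)} = 2 V$
$z = 1016$ ($z = 1853 - 837 = 1016$)
$l = 2 \sqrt{22}$ ($l = \sqrt{2 \cdot 6^{2} + 16} = \sqrt{2 \cdot 36 + 16} = \sqrt{72 + 16} = \sqrt{88} = 2 \sqrt{22} \approx 9.3808$)
$\left(l - 23\right) \left(-3\right) - z = \left(2 \sqrt{22} - 23\right) \left(-3\right) - 1016 = \left(-23 + 2 \sqrt{22}\right) \left(-3\right) - 1016 = \left(69 - 6 \sqrt{22}\right) - 1016 = -947 - 6 \sqrt{22}$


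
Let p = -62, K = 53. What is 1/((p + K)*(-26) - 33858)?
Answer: -1/33624 ≈ -2.9741e-5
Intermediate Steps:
1/((p + K)*(-26) - 33858) = 1/((-62 + 53)*(-26) - 33858) = 1/(-9*(-26) - 33858) = 1/(234 - 33858) = 1/(-33624) = -1/33624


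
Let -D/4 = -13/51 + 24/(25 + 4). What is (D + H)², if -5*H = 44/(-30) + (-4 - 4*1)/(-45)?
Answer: 50852956036/12304355625 ≈ 4.1329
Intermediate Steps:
D = -3388/1479 (D = -4*(-13/51 + 24/(25 + 4)) = -4*(-13*1/51 + 24/29) = -4*(-13/51 + 24*(1/29)) = -4*(-13/51 + 24/29) = -4*847/1479 = -3388/1479 ≈ -2.2907)
H = 58/225 (H = -(44/(-30) + (-4 - 4*1)/(-45))/5 = -(44*(-1/30) + (-4 - 4)*(-1/45))/5 = -(-22/15 - 8*(-1/45))/5 = -(-22/15 + 8/45)/5 = -⅕*(-58/45) = 58/225 ≈ 0.25778)
(D + H)² = (-3388/1479 + 58/225)² = (-225506/110925)² = 50852956036/12304355625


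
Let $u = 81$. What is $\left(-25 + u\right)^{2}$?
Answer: $3136$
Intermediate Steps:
$\left(-25 + u\right)^{2} = \left(-25 + 81\right)^{2} = 56^{2} = 3136$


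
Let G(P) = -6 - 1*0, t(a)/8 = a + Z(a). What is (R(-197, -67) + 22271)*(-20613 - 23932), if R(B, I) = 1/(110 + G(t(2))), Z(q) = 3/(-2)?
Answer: -103174460825/104 ≈ -9.9206e+8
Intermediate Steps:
Z(q) = -3/2 (Z(q) = 3*(-½) = -3/2)
t(a) = -12 + 8*a (t(a) = 8*(a - 3/2) = 8*(-3/2 + a) = -12 + 8*a)
G(P) = -6 (G(P) = -6 + 0 = -6)
R(B, I) = 1/104 (R(B, I) = 1/(110 - 6) = 1/104)
(R(-197, -67) + 22271)*(-20613 - 23932) = (1/104 + 22271)*(-20613 - 23932) = (2316185/104)*(-44545) = -103174460825/104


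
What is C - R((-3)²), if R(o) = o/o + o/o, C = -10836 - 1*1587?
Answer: -12425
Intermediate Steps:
C = -12423 (C = -10836 - 1587 = -12423)
R(o) = 2 (R(o) = 1 + 1 = 2)
C - R((-3)²) = -12423 - 1*2 = -12423 - 2 = -12425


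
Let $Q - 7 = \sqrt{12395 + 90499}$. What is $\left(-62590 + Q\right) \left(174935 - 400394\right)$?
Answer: $14109900597 - 225459 \sqrt{102894} \approx 1.4038 \cdot 10^{10}$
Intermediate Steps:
$Q = 7 + \sqrt{102894}$ ($Q = 7 + \sqrt{12395 + 90499} = 7 + \sqrt{102894} \approx 327.77$)
$\left(-62590 + Q\right) \left(174935 - 400394\right) = \left(-62590 + \left(7 + \sqrt{102894}\right)\right) \left(174935 - 400394\right) = \left(-62583 + \sqrt{102894}\right) \left(-225459\right) = 14109900597 - 225459 \sqrt{102894}$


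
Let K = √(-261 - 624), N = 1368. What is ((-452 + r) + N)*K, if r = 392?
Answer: 1308*I*√885 ≈ 38912.0*I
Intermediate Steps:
K = I*√885 (K = √(-885) = I*√885 ≈ 29.749*I)
((-452 + r) + N)*K = ((-452 + 392) + 1368)*(I*√885) = (-60 + 1368)*(I*√885) = 1308*(I*√885) = 1308*I*√885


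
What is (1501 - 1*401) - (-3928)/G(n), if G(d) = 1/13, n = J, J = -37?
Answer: 52164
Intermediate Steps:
n = -37
G(d) = 1/13 (G(d) = 1*(1/13) = 1/13)
(1501 - 1*401) - (-3928)/G(n) = (1501 - 1*401) - (-3928)/1/13 = (1501 - 401) - (-3928)*13 = 1100 - 1*(-51064) = 1100 + 51064 = 52164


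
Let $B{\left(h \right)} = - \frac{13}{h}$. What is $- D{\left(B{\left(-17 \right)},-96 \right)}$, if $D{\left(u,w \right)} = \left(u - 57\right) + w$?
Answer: $\frac{2588}{17} \approx 152.24$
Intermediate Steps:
$D{\left(u,w \right)} = -57 + u + w$ ($D{\left(u,w \right)} = \left(-57 + u\right) + w = -57 + u + w$)
$- D{\left(B{\left(-17 \right)},-96 \right)} = - (-57 - \frac{13}{-17} - 96) = - (-57 - - \frac{13}{17} - 96) = - (-57 + \frac{13}{17} - 96) = \left(-1\right) \left(- \frac{2588}{17}\right) = \frac{2588}{17}$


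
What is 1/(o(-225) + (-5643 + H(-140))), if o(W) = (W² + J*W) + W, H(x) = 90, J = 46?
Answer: 1/34497 ≈ 2.8988e-5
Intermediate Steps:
o(W) = W² + 47*W (o(W) = (W² + 46*W) + W = W² + 47*W)
1/(o(-225) + (-5643 + H(-140))) = 1/(-225*(47 - 225) + (-5643 + 90)) = 1/(-225*(-178) - 5553) = 1/(40050 - 5553) = 1/34497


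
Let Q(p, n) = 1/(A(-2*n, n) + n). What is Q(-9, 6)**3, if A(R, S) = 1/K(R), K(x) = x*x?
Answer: 2985984/647214625 ≈ 0.0046136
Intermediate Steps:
K(x) = x**2
A(R, S) = R**(-2) (A(R, S) = 1/(R**2) = R**(-2))
Q(p, n) = 1/(n + 1/(4*n**2)) (Q(p, n) = 1/((-2*n)**(-2) + n) = 1/(1/(4*n**2) + n) = 1/(n + 1/(4*n**2)))
Q(-9, 6)**3 = (4*6**2/(1 + 4*6**3))**3 = (4*36/(1 + 4*216))**3 = (4*36/(1 + 864))**3 = (4*36/865)**3 = (4*36*(1/865))**3 = (144/865)**3 = 2985984/647214625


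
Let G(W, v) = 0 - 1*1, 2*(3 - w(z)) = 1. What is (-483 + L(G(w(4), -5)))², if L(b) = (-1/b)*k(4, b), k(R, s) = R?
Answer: 229441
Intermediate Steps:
w(z) = 5/2 (w(z) = 3 - ½*1 = 3 - ½ = 5/2)
G(W, v) = -1 (G(W, v) = 0 - 1 = -1)
L(b) = -4/b (L(b) = -1/b*4 = -4/b)
(-483 + L(G(w(4), -5)))² = (-483 - 4/(-1))² = (-483 - 4*(-1))² = (-483 + 4)² = (-479)² = 229441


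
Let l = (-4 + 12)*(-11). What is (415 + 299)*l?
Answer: -62832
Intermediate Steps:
l = -88 (l = 8*(-11) = -88)
(415 + 299)*l = (415 + 299)*(-88) = 714*(-88) = -62832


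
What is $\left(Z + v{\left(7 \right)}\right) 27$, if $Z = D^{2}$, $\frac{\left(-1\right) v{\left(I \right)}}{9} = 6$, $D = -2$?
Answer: $-1350$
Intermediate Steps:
$v{\left(I \right)} = -54$ ($v{\left(I \right)} = \left(-9\right) 6 = -54$)
$Z = 4$ ($Z = \left(-2\right)^{2} = 4$)
$\left(Z + v{\left(7 \right)}\right) 27 = \left(4 - 54\right) 27 = \left(-50\right) 27 = -1350$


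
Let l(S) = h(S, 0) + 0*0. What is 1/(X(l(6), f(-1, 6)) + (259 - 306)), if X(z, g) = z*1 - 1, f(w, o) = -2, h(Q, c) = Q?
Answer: -1/42 ≈ -0.023810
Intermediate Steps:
l(S) = S (l(S) = S + 0*0 = S + 0 = S)
X(z, g) = -1 + z (X(z, g) = z - 1 = -1 + z)
1/(X(l(6), f(-1, 6)) + (259 - 306)) = 1/((-1 + 6) + (259 - 306)) = 1/(5 - 47) = 1/(-42) = -1/42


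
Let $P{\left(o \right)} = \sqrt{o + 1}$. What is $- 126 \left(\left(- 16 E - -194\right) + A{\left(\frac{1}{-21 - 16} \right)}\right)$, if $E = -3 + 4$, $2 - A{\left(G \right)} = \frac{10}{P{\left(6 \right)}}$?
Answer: $-22680 + 180 \sqrt{7} \approx -22204.0$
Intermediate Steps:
$P{\left(o \right)} = \sqrt{1 + o}$
$A{\left(G \right)} = 2 - \frac{10 \sqrt{7}}{7}$ ($A{\left(G \right)} = 2 - \frac{10}{\sqrt{1 + 6}} = 2 - \frac{10}{\sqrt{7}} = 2 - 10 \frac{\sqrt{7}}{7} = 2 - \frac{10 \sqrt{7}}{7}$)
$E = 1$
$- 126 \left(\left(- 16 E - -194\right) + A{\left(\frac{1}{-21 - 16} \right)}\right) = - 126 \left(\left(\left(-16\right) 1 - -194\right) + \left(2 - \frac{10 \sqrt{7}}{7}\right)\right) = - 126 \left(\left(-16 + 194\right) + \left(2 - \frac{10 \sqrt{7}}{7}\right)\right) = - 126 \left(178 + \left(2 - \frac{10 \sqrt{7}}{7}\right)\right) = - 126 \left(180 - \frac{10 \sqrt{7}}{7}\right) = -22680 + 180 \sqrt{7}$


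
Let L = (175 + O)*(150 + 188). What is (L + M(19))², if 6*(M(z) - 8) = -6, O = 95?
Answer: 8329665289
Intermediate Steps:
M(z) = 7 (M(z) = 8 + (⅙)*(-6) = 8 - 1 = 7)
L = 91260 (L = (175 + 95)*(150 + 188) = 270*338 = 91260)
(L + M(19))² = (91260 + 7)² = 91267² = 8329665289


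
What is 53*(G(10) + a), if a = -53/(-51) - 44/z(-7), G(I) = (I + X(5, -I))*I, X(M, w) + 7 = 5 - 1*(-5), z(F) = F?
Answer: 2598325/357 ≈ 7278.2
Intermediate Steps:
X(M, w) = 3 (X(M, w) = -7 + (5 - 1*(-5)) = -7 + (5 + 5) = -7 + 10 = 3)
G(I) = I*(3 + I) (G(I) = (I + 3)*I = (3 + I)*I = I*(3 + I))
a = 2615/357 (a = -53/(-51) - 44/(-7) = -53*(-1/51) - 44*(-⅐) = 53/51 + 44/7 = 2615/357 ≈ 7.3249)
53*(G(10) + a) = 53*(10*(3 + 10) + 2615/357) = 53*(10*13 + 2615/357) = 53*(130 + 2615/357) = 53*(49025/357) = 2598325/357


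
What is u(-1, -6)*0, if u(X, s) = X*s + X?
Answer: 0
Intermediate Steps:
u(X, s) = X + X*s
u(-1, -6)*0 = -(1 - 6)*0 = -1*(-5)*0 = 5*0 = 0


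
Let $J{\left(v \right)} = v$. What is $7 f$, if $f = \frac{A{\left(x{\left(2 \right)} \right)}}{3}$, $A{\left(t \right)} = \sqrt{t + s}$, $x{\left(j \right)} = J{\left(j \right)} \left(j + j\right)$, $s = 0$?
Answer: $\frac{14 \sqrt{2}}{3} \approx 6.5997$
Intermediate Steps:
$x{\left(j \right)} = 2 j^{2}$ ($x{\left(j \right)} = j \left(j + j\right) = j 2 j = 2 j^{2}$)
$A{\left(t \right)} = \sqrt{t}$ ($A{\left(t \right)} = \sqrt{t + 0} = \sqrt{t}$)
$f = \frac{2 \sqrt{2}}{3}$ ($f = \frac{\sqrt{2 \cdot 2^{2}}}{3} = \sqrt{2 \cdot 4} \cdot \frac{1}{3} = \sqrt{8} \cdot \frac{1}{3} = 2 \sqrt{2} \cdot \frac{1}{3} = \frac{2 \sqrt{2}}{3} \approx 0.94281$)
$7 f = 7 \frac{2 \sqrt{2}}{3} = \frac{14 \sqrt{2}}{3}$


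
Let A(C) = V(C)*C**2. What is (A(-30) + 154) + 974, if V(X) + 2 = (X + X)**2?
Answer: 3239328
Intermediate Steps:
V(X) = -2 + 4*X**2 (V(X) = -2 + (X + X)**2 = -2 + (2*X)**2 = -2 + 4*X**2)
A(C) = C**2*(-2 + 4*C**2) (A(C) = (-2 + 4*C**2)*C**2 = C**2*(-2 + 4*C**2))
(A(-30) + 154) + 974 = ((-30)**2*(-2 + 4*(-30)**2) + 154) + 974 = (900*(-2 + 4*900) + 154) + 974 = (900*(-2 + 3600) + 154) + 974 = (900*3598 + 154) + 974 = (3238200 + 154) + 974 = 3238354 + 974 = 3239328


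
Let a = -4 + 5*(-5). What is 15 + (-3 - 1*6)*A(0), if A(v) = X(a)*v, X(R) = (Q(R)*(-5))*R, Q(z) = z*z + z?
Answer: 15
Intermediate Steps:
Q(z) = z + z**2 (Q(z) = z**2 + z = z + z**2)
a = -29 (a = -4 - 25 = -29)
X(R) = -5*R**2*(1 + R) (X(R) = ((R*(1 + R))*(-5))*R = (-5*R*(1 + R))*R = -5*R**2*(1 + R))
A(v) = 117740*v (A(v) = (5*(-29)**2*(-1 - 1*(-29)))*v = (5*841*(-1 + 29))*v = (5*841*28)*v = 117740*v)
15 + (-3 - 1*6)*A(0) = 15 + (-3 - 1*6)*(117740*0) = 15 + (-3 - 6)*0 = 15 - 9*0 = 15 + 0 = 15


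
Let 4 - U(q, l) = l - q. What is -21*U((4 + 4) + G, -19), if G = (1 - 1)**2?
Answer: -651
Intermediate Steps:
G = 0 (G = 0**2 = 0)
U(q, l) = 4 + q - l (U(q, l) = 4 - (l - q) = 4 + (q - l) = 4 + q - l)
-21*U((4 + 4) + G, -19) = -21*(4 + ((4 + 4) + 0) - 1*(-19)) = -21*(4 + (8 + 0) + 19) = -21*(4 + 8 + 19) = -21*31 = -651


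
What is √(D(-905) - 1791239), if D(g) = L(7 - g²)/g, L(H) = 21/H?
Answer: I*√12149336730649059822010/82356810 ≈ 1338.4*I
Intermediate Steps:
D(g) = 21/(g*(7 - g²)) (D(g) = (21/(7 - g²))/g = 21/(g*(7 - g²)))
√(D(-905) - 1791239) = √(-21/(-905*(-7 + (-905)²)) - 1791239) = √(-21*(-1/905)/(-7 + 819025) - 1791239) = √(-21*(-1/905)/819018 - 1791239) = √(-21*(-1/905)*1/819018 - 1791239) = √(7/247070430 - 1791239) = √(-442562189962763/247070430) = I*√12149336730649059822010/82356810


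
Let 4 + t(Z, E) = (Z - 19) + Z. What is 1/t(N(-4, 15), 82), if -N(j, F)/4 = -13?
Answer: 1/81 ≈ 0.012346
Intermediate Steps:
N(j, F) = 52 (N(j, F) = -4*(-13) = 52)
t(Z, E) = -23 + 2*Z (t(Z, E) = -4 + ((Z - 19) + Z) = -4 + ((-19 + Z) + Z) = -4 + (-19 + 2*Z) = -23 + 2*Z)
1/t(N(-4, 15), 82) = 1/(-23 + 2*52) = 1/(-23 + 104) = 1/81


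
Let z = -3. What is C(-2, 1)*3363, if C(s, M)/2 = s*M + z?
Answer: -33630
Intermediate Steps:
C(s, M) = -6 + 2*M*s (C(s, M) = 2*(s*M - 3) = 2*(M*s - 3) = 2*(-3 + M*s) = -6 + 2*M*s)
C(-2, 1)*3363 = (-6 + 2*1*(-2))*3363 = (-6 - 4)*3363 = -10*3363 = -33630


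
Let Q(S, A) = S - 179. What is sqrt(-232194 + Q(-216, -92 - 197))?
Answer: I*sqrt(232589) ≈ 482.27*I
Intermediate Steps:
Q(S, A) = -179 + S
sqrt(-232194 + Q(-216, -92 - 197)) = sqrt(-232194 + (-179 - 216)) = sqrt(-232194 - 395) = sqrt(-232589) = I*sqrt(232589)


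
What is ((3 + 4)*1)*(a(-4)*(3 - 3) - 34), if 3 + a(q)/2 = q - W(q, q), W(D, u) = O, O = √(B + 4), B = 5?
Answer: -238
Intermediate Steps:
O = 3 (O = √(5 + 4) = √9 = 3)
W(D, u) = 3
a(q) = -12 + 2*q (a(q) = -6 + 2*(q - 1*3) = -6 + 2*(q - 3) = -6 + 2*(-3 + q) = -6 + (-6 + 2*q) = -12 + 2*q)
((3 + 4)*1)*(a(-4)*(3 - 3) - 34) = ((3 + 4)*1)*((-12 + 2*(-4))*(3 - 3) - 34) = (7*1)*((-12 - 8)*0 - 34) = 7*(-20*0 - 34) = 7*(0 - 34) = 7*(-34) = -238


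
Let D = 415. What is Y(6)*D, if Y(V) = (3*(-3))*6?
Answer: -22410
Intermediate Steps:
Y(V) = -54 (Y(V) = -9*6 = -54)
Y(6)*D = -54*415 = -22410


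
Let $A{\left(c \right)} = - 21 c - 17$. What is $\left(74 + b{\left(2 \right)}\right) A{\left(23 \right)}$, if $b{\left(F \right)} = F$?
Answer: $-38000$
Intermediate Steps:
$A{\left(c \right)} = -17 - 21 c$
$\left(74 + b{\left(2 \right)}\right) A{\left(23 \right)} = \left(74 + 2\right) \left(-17 - 483\right) = 76 \left(-17 - 483\right) = 76 \left(-500\right) = -38000$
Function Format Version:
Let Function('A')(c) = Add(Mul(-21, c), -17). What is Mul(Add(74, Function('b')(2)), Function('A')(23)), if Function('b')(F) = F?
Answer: -38000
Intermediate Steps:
Function('A')(c) = Add(-17, Mul(-21, c))
Mul(Add(74, Function('b')(2)), Function('A')(23)) = Mul(Add(74, 2), Add(-17, Mul(-21, 23))) = Mul(76, Add(-17, -483)) = Mul(76, -500) = -38000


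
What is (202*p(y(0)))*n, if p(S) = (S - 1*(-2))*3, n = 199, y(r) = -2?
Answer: 0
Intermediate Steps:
p(S) = 6 + 3*S (p(S) = (S + 2)*3 = (2 + S)*3 = 6 + 3*S)
(202*p(y(0)))*n = (202*(6 + 3*(-2)))*199 = (202*(6 - 6))*199 = (202*0)*199 = 0*199 = 0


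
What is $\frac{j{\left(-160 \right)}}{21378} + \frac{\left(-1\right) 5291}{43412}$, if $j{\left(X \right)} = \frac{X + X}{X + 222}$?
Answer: $- \frac{1756693429}{14384956908} \approx -0.12212$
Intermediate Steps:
$j{\left(X \right)} = \frac{2 X}{222 + X}$
$\frac{j{\left(-160 \right)}}{21378} + \frac{\left(-1\right) 5291}{43412} = \frac{2 \left(-160\right) \frac{1}{222 - 160}}{21378} + \frac{\left(-1\right) 5291}{43412} = 2 \left(-160\right) \frac{1}{62} \cdot \frac{1}{21378} - \frac{5291}{43412} = \left(- \frac{160}{31}\right) \frac{1}{21378} - \frac{5291}{43412} = - \frac{80}{331359} - \frac{5291}{43412} = - \frac{1756693429}{14384956908}$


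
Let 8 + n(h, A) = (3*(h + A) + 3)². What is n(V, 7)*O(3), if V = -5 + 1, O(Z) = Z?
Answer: 408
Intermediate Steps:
V = -4
n(h, A) = -8 + (3 + 3*A + 3*h)² (n(h, A) = -8 + (3*(h + A) + 3)² = -8 + (3*(A + h) + 3)² = -8 + ((3*A + 3*h) + 3)² = -8 + (3 + 3*A + 3*h)²)
n(V, 7)*O(3) = (-8 + 9*(1 + 7 - 4)²)*3 = (-8 + 9*4²)*3 = (-8 + 9*16)*3 = (-8 + 144)*3 = 136*3 = 408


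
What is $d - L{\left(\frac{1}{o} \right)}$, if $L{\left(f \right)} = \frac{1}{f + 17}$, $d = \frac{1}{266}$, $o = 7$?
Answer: $- \frac{871}{15960} \approx -0.054574$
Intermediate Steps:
$d = \frac{1}{266} \approx 0.0037594$
$L{\left(f \right)} = \frac{1}{17 + f}$
$d - L{\left(\frac{1}{o} \right)} = \frac{1}{266} - \frac{1}{17 + \frac{1}{7}} = \frac{1}{266} - \frac{1}{\frac{120}{7}} = \frac{1}{266} - \frac{7}{120} = - \frac{871}{15960}$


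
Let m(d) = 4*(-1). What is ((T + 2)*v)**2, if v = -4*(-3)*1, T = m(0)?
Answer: 576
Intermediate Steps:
m(d) = -4
T = -4
v = 12 (v = 12*1 = 12)
((T + 2)*v)**2 = ((-4 + 2)*12)**2 = (-2*12)**2 = (-24)**2 = 576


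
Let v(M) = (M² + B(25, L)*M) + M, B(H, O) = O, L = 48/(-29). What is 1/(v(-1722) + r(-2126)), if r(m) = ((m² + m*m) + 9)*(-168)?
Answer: -29/43955689638 ≈ -6.5975e-10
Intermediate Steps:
L = -48/29 (L = 48*(-1/29) = -48/29 ≈ -1.6552)
r(m) = -1512 - 336*m² (r(m) = ((m² + m²) + 9)*(-168) = (2*m² + 9)*(-168) = (9 + 2*m²)*(-168) = -1512 - 336*m²)
v(M) = M² - 19*M/29 (v(M) = (M² - 48*M/29) + M = M² - 19*M/29)
1/(v(-1722) + r(-2126)) = 1/((1/29)*(-1722)*(-19 + 29*(-1722)) + (-1512 - 336*(-2126)²)) = 1/((1/29)*(-1722)*(-19 - 49938) + (-1512 - 336*4519876)) = 1/((1/29)*(-1722)*(-49957) + (-1512 - 1518678336)) = 1/(86025954/29 - 1518679848) = 1/(-43955689638/29) = -29/43955689638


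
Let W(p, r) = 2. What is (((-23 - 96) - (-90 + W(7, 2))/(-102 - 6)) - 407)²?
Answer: 202322176/729 ≈ 2.7753e+5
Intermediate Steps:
(((-23 - 96) - (-90 + W(7, 2))/(-102 - 6)) - 407)² = (((-23 - 96) - (-90 + 2)/(-102 - 6)) - 407)² = ((-119 - (-88)/(-108)) - 407)² = ((-119 - (-88)*(-1)/108) - 407)² = ((-119 - 1*22/27) - 407)² = ((-119 - 22/27) - 407)² = (-3235/27 - 407)² = (-14224/27)² = 202322176/729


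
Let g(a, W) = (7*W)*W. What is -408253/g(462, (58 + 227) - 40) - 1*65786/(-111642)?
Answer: -8968274438/23454588675 ≈ -0.38237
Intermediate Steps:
g(a, W) = 7*W²
-408253/g(462, (58 + 227) - 40) - 1*65786/(-111642) = -408253*1/(7*((58 + 227) - 40)²) - 1*65786/(-111642) = -408253*1/(7*(285 - 40)²) - 65786*(-1/111642) = -408253/(7*245²) + 32893/55821 = -408253/(7*60025) + 32893/55821 = -408253/420175 + 32893/55821 = -8968274438/23454588675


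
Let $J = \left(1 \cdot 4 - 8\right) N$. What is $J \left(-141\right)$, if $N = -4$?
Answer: $-2256$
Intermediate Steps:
$J = 16$ ($J = \left(1 \cdot 4 - 8\right) \left(-4\right) = \left(4 - 8\right) \left(-4\right) = \left(-4\right) \left(-4\right) = 16$)
$J \left(-141\right) = 16 \left(-141\right) = -2256$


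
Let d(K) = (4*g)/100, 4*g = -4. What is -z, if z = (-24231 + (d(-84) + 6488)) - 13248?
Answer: 774776/25 ≈ 30991.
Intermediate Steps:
g = -1 (g = (¼)*(-4) = -1)
d(K) = -1/25 (d(K) = (4*(-1))/100 = -4*1/100 = -1/25)
z = -774776/25 (z = (-24231 + (-1/25 + 6488)) - 13248 = (-24231 + 162199/25) - 13248 = -443576/25 - 13248 = -774776/25 ≈ -30991.)
-z = -1*(-774776/25) = 774776/25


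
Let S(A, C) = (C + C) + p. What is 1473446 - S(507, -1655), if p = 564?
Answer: 1476192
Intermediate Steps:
S(A, C) = 564 + 2*C (S(A, C) = (C + C) + 564 = 2*C + 564 = 564 + 2*C)
1473446 - S(507, -1655) = 1473446 - (564 + 2*(-1655)) = 1473446 - (564 - 3310) = 1473446 - 1*(-2746) = 1473446 + 2746 = 1476192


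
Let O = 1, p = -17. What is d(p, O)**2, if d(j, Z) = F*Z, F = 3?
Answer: 9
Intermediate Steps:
d(j, Z) = 3*Z
d(p, O)**2 = (3*1)**2 = 3**2 = 9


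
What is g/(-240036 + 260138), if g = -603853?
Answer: -603853/20102 ≈ -30.039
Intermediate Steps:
g/(-240036 + 260138) = -603853/(-240036 + 260138) = -603853/20102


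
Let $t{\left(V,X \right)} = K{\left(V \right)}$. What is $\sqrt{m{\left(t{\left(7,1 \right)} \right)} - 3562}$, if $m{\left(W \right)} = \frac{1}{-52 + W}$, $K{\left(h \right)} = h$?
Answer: $\frac{i \sqrt{801455}}{15} \approx 59.683 i$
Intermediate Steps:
$t{\left(V,X \right)} = V$
$\sqrt{m{\left(t{\left(7,1 \right)} \right)} - 3562} = \sqrt{\frac{1}{-52 + 7} - 3562} = \sqrt{\frac{1}{-45} - 3562} = \sqrt{- \frac{1}{45} - 3562} = \sqrt{- \frac{160291}{45}} = \frac{i \sqrt{801455}}{15}$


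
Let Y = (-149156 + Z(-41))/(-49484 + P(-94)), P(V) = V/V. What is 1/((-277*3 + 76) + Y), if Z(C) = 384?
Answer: -49483/37210893 ≈ -0.0013298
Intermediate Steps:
P(V) = 1
Y = 148772/49483 (Y = (-149156 + 384)/(-49484 + 1) = -148772/(-49483) = -148772*(-1/49483) = 148772/49483 ≈ 3.0065)
1/((-277*3 + 76) + Y) = 1/((-277*3 + 76) + 148772/49483) = 1/((-831 + 76) + 148772/49483) = 1/(-755 + 148772/49483) = 1/(-37210893/49483) = -49483/37210893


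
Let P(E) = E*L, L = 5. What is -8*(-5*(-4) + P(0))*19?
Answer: -3040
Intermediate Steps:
P(E) = 5*E (P(E) = E*5 = 5*E)
-8*(-5*(-4) + P(0))*19 = -8*(-5*(-4) + 5*0)*19 = -8*(20 + 0)*19 = -8*20*19 = -160*19 = -3040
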